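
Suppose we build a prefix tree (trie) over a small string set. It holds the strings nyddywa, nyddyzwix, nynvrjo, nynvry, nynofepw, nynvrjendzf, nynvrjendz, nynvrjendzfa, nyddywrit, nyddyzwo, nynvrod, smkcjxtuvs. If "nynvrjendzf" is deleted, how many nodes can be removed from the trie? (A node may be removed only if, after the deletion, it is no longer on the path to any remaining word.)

0

A node on "nynvrjendzf"'s path can go only if nothing else ends at it or branches off below it.
Every node on "nynvrjendzf" is still needed (e.g. by "nynvrjendzfa"), so nothing is freed.
Nodes removed: 0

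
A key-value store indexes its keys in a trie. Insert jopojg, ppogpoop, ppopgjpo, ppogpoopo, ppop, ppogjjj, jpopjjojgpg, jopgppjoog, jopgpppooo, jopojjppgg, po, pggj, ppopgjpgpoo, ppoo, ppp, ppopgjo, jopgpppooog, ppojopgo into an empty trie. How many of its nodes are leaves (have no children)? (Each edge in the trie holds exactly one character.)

15

Leaves are exactly the stored words that no other stored word extends.
Those words: "jopgppjoog", "jopgpppooog", "jopojg", "jopojjppgg", "jpopjjojgpg", "pggj", "po", "ppogjjj", "ppogpoopo", "ppojopgo", "ppoo", "ppopgjo", "ppopgjpgpoo", "ppopgjpo", "ppp"
Leaf count: 15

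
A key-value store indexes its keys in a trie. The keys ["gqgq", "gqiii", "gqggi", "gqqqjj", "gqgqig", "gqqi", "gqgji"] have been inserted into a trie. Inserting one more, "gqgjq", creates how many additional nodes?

1

"gqgj" is already a path in the trie; the remaining "q" must be added.
So 5 − 4 = 1 new nodes.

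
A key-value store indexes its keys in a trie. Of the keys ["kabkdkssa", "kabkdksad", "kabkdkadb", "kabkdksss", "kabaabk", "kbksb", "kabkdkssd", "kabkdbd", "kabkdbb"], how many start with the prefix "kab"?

8

Filter for entries beginning with "kab":
Matches: "kabaabk", "kabkdbb", "kabkdbd", "kabkdkadb", "kabkdksad", "kabkdkssa", "kabkdkssd", "kabkdksss"
Count: 8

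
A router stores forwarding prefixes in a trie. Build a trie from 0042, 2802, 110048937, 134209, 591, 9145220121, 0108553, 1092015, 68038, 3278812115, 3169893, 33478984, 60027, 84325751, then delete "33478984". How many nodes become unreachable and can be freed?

7

After clearing the end-marker at "33478984", prune upward until reaching a node still needed by another word.
The suffix "3478984" (7 nodes) is used only by "33478984"; the node for "3" still has the child "2", so pruning stops there.
Nodes removed: 7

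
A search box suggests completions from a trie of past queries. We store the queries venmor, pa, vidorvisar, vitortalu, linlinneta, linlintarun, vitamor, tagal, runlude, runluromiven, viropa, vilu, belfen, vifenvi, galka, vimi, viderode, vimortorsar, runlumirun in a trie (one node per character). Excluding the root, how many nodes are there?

104

Insert word by word; a character creates a node only if that edge doesn't already exist:
  "venmor" → 6 new (v, e, n, m, o, r)
  "pa" → 2 new (p, a)
  "vidorvisar" → prefix "v" already present; 9 new (i, d, o, r, v, i, s, a, r)
  "vitortalu" → prefix "vi" already present; 7 new (t, o, r, t, a, l, u)
  "linlinneta" → 10 new (l, i, n, l, i, n, n, e, t, a)
  "linlintarun" → prefix "linlin" already present; 5 new (t, a, r, u, n)
  "vitamor" → prefix "vit" already present; 4 new (a, m, o, r)
  "tagal" → 5 new (t, a, g, a, l)
  "runlude" → 7 new (r, u, n, l, u, d, e)
  "runluromiven" → prefix "runlu" already present; 7 new (r, o, m, i, v, e, n)
  "viropa" → prefix "vi" already present; 4 new (r, o, p, a)
  "vilu" → prefix "vi" already present; 2 new (l, u)
  "belfen" → 6 new (b, e, l, f, e, n)
  "vifenvi" → prefix "vi" already present; 5 new (f, e, n, v, i)
  "galka" → 5 new (g, a, l, k, a)
  "vimi" → prefix "vi" already present; 2 new (m, i)
  "viderode" → prefix "vid" already present; 5 new (e, r, o, d, e)
  "vimortorsar" → prefix "vim" already present; 8 new (o, r, t, o, r, s, a, r)
  "runlumirun" → prefix "runlu" already present; 5 new (m, i, r, u, n)
Total nodes = 6 + 2 + 9 + 7 + 10 + 5 + 4 + 5 + 7 + 7 + 4 + 2 + 6 + 5 + 5 + 2 + 5 + 8 + 5 = 104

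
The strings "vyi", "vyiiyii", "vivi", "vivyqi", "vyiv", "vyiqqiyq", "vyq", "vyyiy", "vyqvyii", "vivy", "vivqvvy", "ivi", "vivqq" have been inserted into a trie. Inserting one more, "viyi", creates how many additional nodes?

2

Walking "viyi" from the root, the first 2 characters ("vi") follow existing edges; "y" is the first miss.
Each of the 2 remaining characters creates one node.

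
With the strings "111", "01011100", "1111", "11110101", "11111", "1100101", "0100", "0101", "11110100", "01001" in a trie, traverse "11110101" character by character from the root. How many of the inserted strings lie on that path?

3

Walk "11110101" from the root; an end-of-word marker is hit whenever a stored word is a prefix of "11110101".
Prefixes of the query that are stored words: "111", "1111", "11110101"
Count: 3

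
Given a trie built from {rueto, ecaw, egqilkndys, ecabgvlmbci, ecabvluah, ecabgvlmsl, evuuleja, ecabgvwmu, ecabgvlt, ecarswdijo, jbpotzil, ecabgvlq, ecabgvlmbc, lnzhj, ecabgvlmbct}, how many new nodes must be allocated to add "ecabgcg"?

2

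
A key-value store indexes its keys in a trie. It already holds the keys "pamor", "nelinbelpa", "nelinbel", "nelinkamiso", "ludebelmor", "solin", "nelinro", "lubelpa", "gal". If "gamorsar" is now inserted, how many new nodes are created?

6

The longest prefix of "gamorsar" already in the trie is "ga" (length 2).
So 8 − 2 = 6 new nodes.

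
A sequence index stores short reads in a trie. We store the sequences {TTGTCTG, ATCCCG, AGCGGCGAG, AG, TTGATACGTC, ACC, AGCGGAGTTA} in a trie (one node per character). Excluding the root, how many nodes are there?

35

Count nodes per top-level branch (shared prefixes stored once):
  'A'-branch (ACC, AG, AGCGGAGTTA, AGCGGCGAG, ATCCCG): 21 nodes
  'T'-branch (TTGATACGTC, TTGTCTG): 14 nodes
Sum: 35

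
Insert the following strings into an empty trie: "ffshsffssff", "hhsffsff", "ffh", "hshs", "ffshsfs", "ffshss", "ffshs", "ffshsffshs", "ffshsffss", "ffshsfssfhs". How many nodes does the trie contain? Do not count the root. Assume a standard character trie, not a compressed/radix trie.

31

Insert word by word; a character creates a node only if that edge doesn't already exist:
  "ffshsffssff" → 11 new (f, f, s, h, s, f, f, s, s, f, f)
  "hhsffsff" → 8 new (h, h, s, f, f, s, f, f)
  "ffh" → prefix "ff" already present; 1 new (h)
  "hshs" → prefix "h" already present; 3 new (s, h, s)
  "ffshsfs" → prefix "ffshsf" already present; 1 new (s)
  "ffshss" → prefix "ffshs" already present; 1 new (s)
  "ffshs" → prefix "ffshs" already present; 0 new (none)
  "ffshsffshs" → prefix "ffshsffs" already present; 2 new (h, s)
  "ffshsffss" → prefix "ffshsffss" already present; 0 new (none)
  "ffshsfssfhs" → prefix "ffshsfs" already present; 4 new (s, f, h, s)
Total nodes = 11 + 8 + 1 + 3 + 1 + 1 + 0 + 2 + 0 + 4 = 31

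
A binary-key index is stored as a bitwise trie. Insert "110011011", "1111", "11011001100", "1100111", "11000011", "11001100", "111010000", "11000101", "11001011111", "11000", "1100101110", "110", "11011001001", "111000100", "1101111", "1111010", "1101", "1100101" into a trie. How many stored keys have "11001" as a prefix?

Filter for entries beginning with "11001":
Matches: "1100101", "1100101110", "11001011111", "11001100", "110011011", "1100111"
Count: 6

6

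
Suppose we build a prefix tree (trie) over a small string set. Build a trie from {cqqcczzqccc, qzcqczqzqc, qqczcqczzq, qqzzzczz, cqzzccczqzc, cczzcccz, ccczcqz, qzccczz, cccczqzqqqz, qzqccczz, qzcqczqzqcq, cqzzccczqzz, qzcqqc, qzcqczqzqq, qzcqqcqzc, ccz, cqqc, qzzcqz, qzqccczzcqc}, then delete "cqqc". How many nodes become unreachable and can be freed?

0

A node on "cqqc"'s path can go only if nothing else ends at it or branches off below it.
Every node on "cqqc" is still needed (e.g. by "cqqcczzqccc"), so nothing is freed.
Nodes removed: 0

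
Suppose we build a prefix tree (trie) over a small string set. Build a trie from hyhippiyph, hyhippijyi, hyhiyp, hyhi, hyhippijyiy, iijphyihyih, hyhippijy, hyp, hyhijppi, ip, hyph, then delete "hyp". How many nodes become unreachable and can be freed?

After clearing the end-marker at "hyp", prune upward until reaching a node still needed by another word.
Every node on "hyp" is still needed (e.g. by "hyph"), so nothing is freed.
Nodes removed: 0

0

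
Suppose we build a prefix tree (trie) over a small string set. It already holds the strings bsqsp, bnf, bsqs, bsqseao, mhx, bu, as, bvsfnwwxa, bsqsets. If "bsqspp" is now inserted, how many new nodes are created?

1

Walking "bsqspp" from the root, the first 5 characters ("bsqsp") follow existing edges; "p" is the first miss.
Each of the 1 remaining characters creates one node.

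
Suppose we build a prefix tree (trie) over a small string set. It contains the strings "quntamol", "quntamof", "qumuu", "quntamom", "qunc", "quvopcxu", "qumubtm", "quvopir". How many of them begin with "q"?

8

Traverse to the node for "q", then collect every word in that subtree.
Words under "q": qumubtm, qumuu, qunc, quntamof, quntamol, quntamom, quvopcxu, quvopir
Count: 8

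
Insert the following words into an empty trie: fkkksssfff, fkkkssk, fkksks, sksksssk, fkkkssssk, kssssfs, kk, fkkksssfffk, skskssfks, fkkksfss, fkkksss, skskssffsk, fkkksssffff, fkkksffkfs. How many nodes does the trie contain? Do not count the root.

47

For each word, the new-node count is its length minus the longest prefix already in the trie:
  "fkkksssfff" → 10 new (f, k, k, k, s, s, s, f, f, f)
  "fkkkssk" → prefix "fkkkss" already present; 1 new (k)
  "fkksks" → prefix "fkk" already present; 3 new (s, k, s)
  "sksksssk" → 8 new (s, k, s, k, s, s, s, k)
  "fkkkssssk" → prefix "fkkksss" already present; 2 new (s, k)
  "kssssfs" → 7 new (k, s, s, s, s, f, s)
  "kk" → prefix "k" already present; 1 new (k)
  "fkkksssfffk" → prefix "fkkksssfff" already present; 1 new (k)
  "skskssfks" → prefix "skskss" already present; 3 new (f, k, s)
  "fkkksfss" → prefix "fkkks" already present; 3 new (f, s, s)
  "fkkksss" → prefix "fkkksss" already present; 0 new (none)
  "skskssffsk" → prefix "skskssf" already present; 3 new (f, s, k)
  "fkkksssffff" → prefix "fkkksssfff" already present; 1 new (f)
  "fkkksffkfs" → prefix "fkkksf" already present; 4 new (f, k, f, s)
Total nodes = 10 + 1 + 3 + 8 + 2 + 7 + 1 + 1 + 3 + 3 + 0 + 3 + 1 + 4 = 47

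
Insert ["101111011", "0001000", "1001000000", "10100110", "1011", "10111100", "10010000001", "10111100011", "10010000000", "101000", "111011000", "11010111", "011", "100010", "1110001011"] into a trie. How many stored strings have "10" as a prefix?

10

Traverse to the node for "10", then collect every word in that subtree.
Words under "10": 100010, 1001000000, 10010000000, 10010000001, 101000, 10100110, 1011, 10111100, 10111100011, 101111011
Count: 10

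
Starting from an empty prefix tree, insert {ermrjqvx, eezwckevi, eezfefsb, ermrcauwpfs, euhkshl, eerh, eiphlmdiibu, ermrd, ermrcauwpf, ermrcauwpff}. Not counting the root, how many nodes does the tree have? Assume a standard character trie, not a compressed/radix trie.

Insert word by word; a character creates a node only if that edge doesn't already exist:
  "ermrjqvx" → 8 new (e, r, m, r, j, q, v, x)
  "eezwckevi" → prefix "e" already present; 8 new (e, z, w, c, k, e, v, i)
  "eezfefsb" → prefix "eez" already present; 5 new (f, e, f, s, b)
  "ermrcauwpfs" → prefix "ermr" already present; 7 new (c, a, u, w, p, f, s)
  "euhkshl" → prefix "e" already present; 6 new (u, h, k, s, h, l)
  "eerh" → prefix "ee" already present; 2 new (r, h)
  "eiphlmdiibu" → prefix "e" already present; 10 new (i, p, h, l, m, d, i, i, b, u)
  "ermrd" → prefix "ermr" already present; 1 new (d)
  "ermrcauwpf" → prefix "ermrcauwpf" already present; 0 new (none)
  "ermrcauwpff" → prefix "ermrcauwpf" already present; 1 new (f)
Total nodes = 8 + 8 + 5 + 7 + 6 + 2 + 10 + 1 + 0 + 1 = 48

48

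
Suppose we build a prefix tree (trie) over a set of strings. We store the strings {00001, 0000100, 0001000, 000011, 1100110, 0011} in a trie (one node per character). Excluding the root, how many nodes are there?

Count nodes per top-level branch (shared prefixes stored once):
  '0'-branch (00001, 0000100, 000011, 0001000, 0011): 14 nodes
  '1'-branch (1100110): 7 nodes
Sum: 21

21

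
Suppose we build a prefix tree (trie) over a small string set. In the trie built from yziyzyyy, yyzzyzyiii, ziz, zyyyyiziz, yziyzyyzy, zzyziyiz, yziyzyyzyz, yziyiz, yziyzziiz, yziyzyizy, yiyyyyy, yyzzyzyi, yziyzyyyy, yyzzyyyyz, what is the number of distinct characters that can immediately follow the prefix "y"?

Follow the path "y" to its node, then look at its outgoing edges.
Distinct next characters after "y": i, y, z.
That node has 3 child edges.

3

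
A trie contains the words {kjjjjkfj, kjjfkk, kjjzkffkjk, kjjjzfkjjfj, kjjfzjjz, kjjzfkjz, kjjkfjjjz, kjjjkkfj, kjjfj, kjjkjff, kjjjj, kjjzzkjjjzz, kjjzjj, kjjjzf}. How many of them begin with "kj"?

14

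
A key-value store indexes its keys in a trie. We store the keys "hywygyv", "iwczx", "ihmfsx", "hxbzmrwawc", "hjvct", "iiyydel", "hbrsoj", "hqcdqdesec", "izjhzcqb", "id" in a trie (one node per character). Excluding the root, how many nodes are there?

58

Count nodes per top-level branch (shared prefixes stored once):
  'h'-branch (hbrsoj, hjvct, hqcdqdesec, hxbzmrwawc, hywygyv): 34 nodes
  'i'-branch (id, ihmfsx, iiyydel, iwczx, izjhzcqb): 24 nodes
Sum: 58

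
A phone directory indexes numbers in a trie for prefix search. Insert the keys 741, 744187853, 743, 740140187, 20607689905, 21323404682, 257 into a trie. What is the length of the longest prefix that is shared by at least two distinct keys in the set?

2

Equivalently: take the maximum, over all pairs, of their longest common prefix length.
"740140187" and "741" agree on "74" (2 characters) before diverging; nothing deeper is shared.
Longest shared-prefix length: 2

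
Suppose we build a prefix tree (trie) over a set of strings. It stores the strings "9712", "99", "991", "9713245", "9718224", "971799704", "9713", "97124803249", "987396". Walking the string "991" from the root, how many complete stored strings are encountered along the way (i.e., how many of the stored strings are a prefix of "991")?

Traverse "991" character by character; count nodes along the way that are marked as word ends.
Prefixes of the query that are stored words: "99", "991"
Count: 2

2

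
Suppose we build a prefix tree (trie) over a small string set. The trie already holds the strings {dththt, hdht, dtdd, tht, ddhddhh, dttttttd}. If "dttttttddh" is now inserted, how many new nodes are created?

2

"dttttttd" is already a path in the trie; the remaining "dh" must be added.
So 10 − 8 = 2 new nodes.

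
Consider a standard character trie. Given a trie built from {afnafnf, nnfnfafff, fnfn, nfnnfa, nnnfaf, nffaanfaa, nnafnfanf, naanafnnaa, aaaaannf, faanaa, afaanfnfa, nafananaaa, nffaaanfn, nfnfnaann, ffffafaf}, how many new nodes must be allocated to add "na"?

"na" is already a full path in the trie; only an end-marker is added.
No new nodes are needed: 0.

0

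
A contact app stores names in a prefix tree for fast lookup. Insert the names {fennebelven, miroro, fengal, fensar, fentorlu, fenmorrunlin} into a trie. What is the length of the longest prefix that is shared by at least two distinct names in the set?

Equivalently: take the maximum, over all pairs, of their longest common prefix length.
"fengal" and "fenmorrunlin" agree on "fen" (3 characters) before diverging; nothing deeper is shared.
Longest shared-prefix length: 3

3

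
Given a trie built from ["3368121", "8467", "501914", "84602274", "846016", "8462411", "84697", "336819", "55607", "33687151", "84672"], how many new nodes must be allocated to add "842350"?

"84" is already a path in the trie; the remaining "2350" must be added.
Each of the 4 remaining characters creates one node.

4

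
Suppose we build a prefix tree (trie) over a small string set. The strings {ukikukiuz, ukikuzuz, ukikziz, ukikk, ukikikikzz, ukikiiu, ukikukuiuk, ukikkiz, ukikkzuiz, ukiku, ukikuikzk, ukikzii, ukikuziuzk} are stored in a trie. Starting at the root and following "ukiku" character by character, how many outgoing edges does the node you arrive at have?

Walk "ukiku" from the root, arriving at one node.
Distinct next characters after "ukiku": i, k, z.
That node has 3 child edges.

3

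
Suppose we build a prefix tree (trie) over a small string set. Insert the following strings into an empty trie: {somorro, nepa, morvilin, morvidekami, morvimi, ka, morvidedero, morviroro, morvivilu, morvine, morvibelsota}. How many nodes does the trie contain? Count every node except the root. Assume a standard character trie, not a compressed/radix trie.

Trace insertions, counting only characters that open a new branch:
  "somorro" → 7 new (s, o, m, o, r, r, o)
  "nepa" → 4 new (n, e, p, a)
  "morvilin" → 8 new (m, o, r, v, i, l, i, n)
  "morvidekami" → prefix "morvi" already present; 6 new (d, e, k, a, m, i)
  "morvimi" → prefix "morvi" already present; 2 new (m, i)
  "ka" → 2 new (k, a)
  "morvidedero" → prefix "morvide" already present; 4 new (d, e, r, o)
  "morviroro" → prefix "morvi" already present; 4 new (r, o, r, o)
  "morvivilu" → prefix "morvi" already present; 4 new (v, i, l, u)
  "morvine" → prefix "morvi" already present; 2 new (n, e)
  "morvibelsota" → prefix "morvi" already present; 7 new (b, e, l, s, o, t, a)
Total nodes = 7 + 4 + 8 + 6 + 2 + 2 + 4 + 4 + 4 + 2 + 7 = 50

50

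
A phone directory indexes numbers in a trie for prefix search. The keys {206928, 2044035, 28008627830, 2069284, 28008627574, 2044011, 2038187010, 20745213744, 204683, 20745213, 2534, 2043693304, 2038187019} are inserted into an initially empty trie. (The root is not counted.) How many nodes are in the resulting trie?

For each word, the new-node count is its length minus the longest prefix already in the trie:
  "206928" → 6 new (2, 0, 6, 9, 2, 8)
  "2044035" → prefix "20" already present; 5 new (4, 4, 0, 3, 5)
  "28008627830" → prefix "2" already present; 10 new (8, 0, 0, 8, 6, 2, 7, 8, 3, 0)
  "2069284" → prefix "206928" already present; 1 new (4)
  "28008627574" → prefix "28008627" already present; 3 new (5, 7, 4)
  "2044011" → prefix "20440" already present; 2 new (1, 1)
  "2038187010" → prefix "20" already present; 8 new (3, 8, 1, 8, 7, 0, 1, 0)
  "20745213744" → prefix "20" already present; 9 new (7, 4, 5, 2, 1, 3, 7, 4, 4)
  "204683" → prefix "204" already present; 3 new (6, 8, 3)
  "20745213" → prefix "20745213" already present; 0 new (none)
  "2534" → prefix "2" already present; 3 new (5, 3, 4)
  "2043693304" → prefix "204" already present; 7 new (3, 6, 9, 3, 3, 0, 4)
  "2038187019" → prefix "203818701" already present; 1 new (9)
Total nodes = 6 + 5 + 10 + 1 + 3 + 2 + 8 + 9 + 3 + 0 + 3 + 7 + 1 = 58

58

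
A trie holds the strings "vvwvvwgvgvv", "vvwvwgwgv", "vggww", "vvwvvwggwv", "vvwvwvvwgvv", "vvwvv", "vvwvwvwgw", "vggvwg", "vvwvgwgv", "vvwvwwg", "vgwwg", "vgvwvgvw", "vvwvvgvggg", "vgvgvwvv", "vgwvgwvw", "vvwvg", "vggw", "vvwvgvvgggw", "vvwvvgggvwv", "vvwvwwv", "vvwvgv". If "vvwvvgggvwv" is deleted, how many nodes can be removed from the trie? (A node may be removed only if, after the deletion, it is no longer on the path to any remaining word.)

5

Walk "vvwvvgggvwv" from the leaf back toward the root, removing each node that no remaining word uses.
The suffix "ggvwv" (5 nodes) is used only by "vvwvvgggvwv"; the node for "vvwvvg" still has the child "v", so pruning stops there.
Nodes removed: 5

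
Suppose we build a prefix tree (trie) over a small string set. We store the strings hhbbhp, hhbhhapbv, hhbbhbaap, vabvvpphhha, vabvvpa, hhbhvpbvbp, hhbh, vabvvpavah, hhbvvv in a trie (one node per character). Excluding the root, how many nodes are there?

For each word, the new-node count is its length minus the longest prefix already in the trie:
  "hhbbhp" → 6 new (h, h, b, b, h, p)
  "hhbhhapbv" → prefix "hhb" already present; 6 new (h, h, a, p, b, v)
  "hhbbhbaap" → prefix "hhbbh" already present; 4 new (b, a, a, p)
  "vabvvpphhha" → 11 new (v, a, b, v, v, p, p, h, h, h, a)
  "vabvvpa" → prefix "vabvvp" already present; 1 new (a)
  "hhbhvpbvbp" → prefix "hhbh" already present; 6 new (v, p, b, v, b, p)
  "hhbh" → prefix "hhbh" already present; 0 new (none)
  "vabvvpavah" → prefix "vabvvpa" already present; 3 new (v, a, h)
  "hhbvvv" → prefix "hhb" already present; 3 new (v, v, v)
Total nodes = 6 + 6 + 4 + 11 + 1 + 6 + 0 + 3 + 3 = 40

40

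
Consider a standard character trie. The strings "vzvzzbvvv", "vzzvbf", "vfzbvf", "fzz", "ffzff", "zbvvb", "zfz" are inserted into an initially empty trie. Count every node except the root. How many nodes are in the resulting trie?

For each word, the new-node count is its length minus the longest prefix already in the trie:
  "vzvzzbvvv" → 9 new (v, z, v, z, z, b, v, v, v)
  "vzzvbf" → prefix "vz" already present; 4 new (z, v, b, f)
  "vfzbvf" → prefix "v" already present; 5 new (f, z, b, v, f)
  "fzz" → 3 new (f, z, z)
  "ffzff" → prefix "f" already present; 4 new (f, z, f, f)
  "zbvvb" → 5 new (z, b, v, v, b)
  "zfz" → prefix "z" already present; 2 new (f, z)
Total nodes = 9 + 4 + 5 + 3 + 4 + 5 + 2 = 32

32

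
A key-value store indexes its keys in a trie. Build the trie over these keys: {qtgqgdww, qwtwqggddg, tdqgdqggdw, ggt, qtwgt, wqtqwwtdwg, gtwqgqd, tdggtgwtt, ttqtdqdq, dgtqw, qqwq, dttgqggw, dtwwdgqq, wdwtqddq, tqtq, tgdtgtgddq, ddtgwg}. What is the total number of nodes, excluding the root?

108

Insert word by word; a character creates a node only if that edge doesn't already exist:
  "qtgqgdww" → 8 new (q, t, g, q, g, d, w, w)
  "qwtwqggddg" → prefix "q" already present; 9 new (w, t, w, q, g, g, d, d, g)
  "tdqgdqggdw" → 10 new (t, d, q, g, d, q, g, g, d, w)
  "ggt" → 3 new (g, g, t)
  "qtwgt" → prefix "qt" already present; 3 new (w, g, t)
  "wqtqwwtdwg" → 10 new (w, q, t, q, w, w, t, d, w, g)
  "gtwqgqd" → prefix "g" already present; 6 new (t, w, q, g, q, d)
  "tdggtgwtt" → prefix "td" already present; 7 new (g, g, t, g, w, t, t)
  "ttqtdqdq" → prefix "t" already present; 7 new (t, q, t, d, q, d, q)
  "dgtqw" → 5 new (d, g, t, q, w)
  "qqwq" → prefix "q" already present; 3 new (q, w, q)
  "dttgqggw" → prefix "d" already present; 7 new (t, t, g, q, g, g, w)
  "dtwwdgqq" → prefix "dt" already present; 6 new (w, w, d, g, q, q)
  "wdwtqddq" → prefix "w" already present; 7 new (d, w, t, q, d, d, q)
  "tqtq" → prefix "t" already present; 3 new (q, t, q)
  "tgdtgtgddq" → prefix "t" already present; 9 new (g, d, t, g, t, g, d, d, q)
  "ddtgwg" → prefix "d" already present; 5 new (d, t, g, w, g)
Total nodes = 8 + 9 + 10 + 3 + 3 + 10 + 6 + 7 + 7 + 5 + 3 + 7 + 6 + 7 + 3 + 9 + 5 = 108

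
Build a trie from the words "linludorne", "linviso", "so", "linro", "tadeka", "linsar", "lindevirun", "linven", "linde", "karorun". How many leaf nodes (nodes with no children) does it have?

9

Leaves are exactly the stored words that no other stored word extends.
Those words: "karorun", "lindevirun", "linludorne", "linro", "linsar", "linven", "linviso", "so", "tadeka"
Leaf count: 9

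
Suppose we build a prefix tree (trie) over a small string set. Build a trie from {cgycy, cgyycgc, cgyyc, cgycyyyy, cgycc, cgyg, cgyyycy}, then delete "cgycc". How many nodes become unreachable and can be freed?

A node on "cgycc"'s path can go only if nothing else ends at it or branches off below it.
The suffix "c" (1 node) is used only by "cgycc"; the node for "cgyc" still has the child "y", so pruning stops there.
Nodes removed: 1

1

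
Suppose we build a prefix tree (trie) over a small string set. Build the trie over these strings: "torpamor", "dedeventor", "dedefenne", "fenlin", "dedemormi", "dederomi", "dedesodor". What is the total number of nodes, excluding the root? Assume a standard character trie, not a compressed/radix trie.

43

Trace insertions, counting only characters that open a new branch:
  "torpamor" → 8 new (t, o, r, p, a, m, o, r)
  "dedeventor" → 10 new (d, e, d, e, v, e, n, t, o, r)
  "dedefenne" → prefix "dede" already present; 5 new (f, e, n, n, e)
  "fenlin" → 6 new (f, e, n, l, i, n)
  "dedemormi" → prefix "dede" already present; 5 new (m, o, r, m, i)
  "dederomi" → prefix "dede" already present; 4 new (r, o, m, i)
  "dedesodor" → prefix "dede" already present; 5 new (s, o, d, o, r)
Total nodes = 8 + 10 + 5 + 6 + 5 + 4 + 5 = 43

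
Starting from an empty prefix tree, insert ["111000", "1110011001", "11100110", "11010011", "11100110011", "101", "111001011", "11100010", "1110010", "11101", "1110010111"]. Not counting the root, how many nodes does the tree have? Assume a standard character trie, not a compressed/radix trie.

For each word, the new-node count is its length minus the longest prefix already in the trie:
  "111000" → 6 new (1, 1, 1, 0, 0, 0)
  "1110011001" → prefix "11100" already present; 5 new (1, 1, 0, 0, 1)
  "11100110" → prefix "11100110" already present; 0 new (none)
  "11010011" → prefix "11" already present; 6 new (0, 1, 0, 0, 1, 1)
  "11100110011" → prefix "1110011001" already present; 1 new (1)
  "101" → prefix "1" already present; 2 new (0, 1)
  "111001011" → prefix "111001" already present; 3 new (0, 1, 1)
  "11100010" → prefix "111000" already present; 2 new (1, 0)
  "1110010" → prefix "1110010" already present; 0 new (none)
  "11101" → prefix "1110" already present; 1 new (1)
  "1110010111" → prefix "111001011" already present; 1 new (1)
Total nodes = 6 + 5 + 0 + 6 + 1 + 2 + 3 + 2 + 0 + 1 + 1 = 27

27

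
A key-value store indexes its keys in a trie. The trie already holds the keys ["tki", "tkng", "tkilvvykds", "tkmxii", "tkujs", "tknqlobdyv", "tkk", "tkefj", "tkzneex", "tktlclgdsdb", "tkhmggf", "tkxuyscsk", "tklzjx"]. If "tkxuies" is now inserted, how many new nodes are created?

Walking "tkxuies" from the root, the first 4 characters ("tkxu") follow existing edges; "i" is the first miss.
New nodes needed: |"tkxuies"| − 4 = 7 − 4 = 3.

3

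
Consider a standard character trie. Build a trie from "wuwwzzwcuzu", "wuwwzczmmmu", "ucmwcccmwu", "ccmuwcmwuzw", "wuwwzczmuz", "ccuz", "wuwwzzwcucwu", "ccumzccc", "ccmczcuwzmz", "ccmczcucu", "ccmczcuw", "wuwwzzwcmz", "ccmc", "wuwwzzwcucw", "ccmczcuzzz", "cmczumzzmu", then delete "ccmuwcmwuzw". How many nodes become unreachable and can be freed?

Walk "ccmuwcmwuzw" from the leaf back toward the root, removing each node that no remaining word uses.
The suffix "uwcmwuzw" (8 nodes) is used only by "ccmuwcmwuzw"; the node for "ccm" still has the child "c", so pruning stops there.
Nodes removed: 8

8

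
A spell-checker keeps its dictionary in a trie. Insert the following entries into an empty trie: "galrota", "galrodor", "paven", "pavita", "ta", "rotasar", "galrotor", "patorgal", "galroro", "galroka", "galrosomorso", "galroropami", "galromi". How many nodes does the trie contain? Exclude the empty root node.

52

Count nodes per top-level branch (shared prefixes stored once):
  'g'-branch (galrodor, galroka, galromi, galroro, galroropami, galrosomorso, galrota, galrotor): 29 nodes
  'p'-branch (patorgal, paven, pavita): 14 nodes
  'r'-branch (rotasar): 7 nodes
  't'-branch (ta): 2 nodes
Sum: 52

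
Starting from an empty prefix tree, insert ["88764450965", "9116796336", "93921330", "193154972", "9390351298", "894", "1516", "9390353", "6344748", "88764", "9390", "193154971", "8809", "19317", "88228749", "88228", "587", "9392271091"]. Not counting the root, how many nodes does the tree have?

For each word, the new-node count is its length minus the longest prefix already in the trie:
  "88764450965" → 11 new (8, 8, 7, 6, 4, 4, 5, 0, 9, 6, 5)
  "9116796336" → 10 new (9, 1, 1, 6, 7, 9, 6, 3, 3, 6)
  "93921330" → prefix "9" already present; 7 new (3, 9, 2, 1, 3, 3, 0)
  "193154972" → 9 new (1, 9, 3, 1, 5, 4, 9, 7, 2)
  "9390351298" → prefix "939" already present; 7 new (0, 3, 5, 1, 2, 9, 8)
  "894" → prefix "8" already present; 2 new (9, 4)
  "1516" → prefix "1" already present; 3 new (5, 1, 6)
  "9390353" → prefix "939035" already present; 1 new (3)
  "6344748" → 7 new (6, 3, 4, 4, 7, 4, 8)
  "88764" → prefix "88764" already present; 0 new (none)
  "9390" → prefix "9390" already present; 0 new (none)
  "193154971" → prefix "19315497" already present; 1 new (1)
  "8809" → prefix "88" already present; 2 new (0, 9)
  "19317" → prefix "1931" already present; 1 new (7)
  "88228749" → prefix "88" already present; 6 new (2, 2, 8, 7, 4, 9)
  "88228" → prefix "88228" already present; 0 new (none)
  "587" → 3 new (5, 8, 7)
  "9392271091" → prefix "9392" already present; 6 new (2, 7, 1, 0, 9, 1)
Total nodes = 11 + 10 + 7 + 9 + 7 + 2 + 3 + 1 + 7 + 0 + 0 + 1 + 2 + 1 + 6 + 0 + 3 + 6 = 76

76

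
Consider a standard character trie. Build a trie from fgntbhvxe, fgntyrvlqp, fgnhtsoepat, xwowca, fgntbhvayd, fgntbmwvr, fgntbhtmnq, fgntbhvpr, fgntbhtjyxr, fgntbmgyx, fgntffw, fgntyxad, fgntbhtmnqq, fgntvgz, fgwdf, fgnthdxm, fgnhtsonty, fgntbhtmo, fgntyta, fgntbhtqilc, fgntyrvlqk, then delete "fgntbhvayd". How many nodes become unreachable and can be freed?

3

Walk "fgntbhvayd" from the leaf back toward the root, removing each node that no remaining word uses.
The suffix "ayd" (3 nodes) is used only by "fgntbhvayd"; the node for "fgntbhv" still has the child "x", so pruning stops there.
Nodes removed: 3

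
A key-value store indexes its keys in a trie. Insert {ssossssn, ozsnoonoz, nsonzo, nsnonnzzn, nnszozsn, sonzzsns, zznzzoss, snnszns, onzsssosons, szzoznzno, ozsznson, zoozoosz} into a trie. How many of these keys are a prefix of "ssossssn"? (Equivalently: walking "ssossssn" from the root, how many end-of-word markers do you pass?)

1

Walk "ssossssn" from the root; an end-of-word marker is hit whenever a stored word is a prefix of "ssossssn".
Prefixes of the query that are stored words: "ssossssn"
Count: 1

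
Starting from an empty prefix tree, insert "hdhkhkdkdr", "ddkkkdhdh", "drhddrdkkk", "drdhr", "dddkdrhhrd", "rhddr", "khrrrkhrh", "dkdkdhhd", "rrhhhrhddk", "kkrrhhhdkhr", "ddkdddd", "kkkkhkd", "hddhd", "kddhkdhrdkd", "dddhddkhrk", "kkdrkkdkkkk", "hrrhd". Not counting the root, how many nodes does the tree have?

121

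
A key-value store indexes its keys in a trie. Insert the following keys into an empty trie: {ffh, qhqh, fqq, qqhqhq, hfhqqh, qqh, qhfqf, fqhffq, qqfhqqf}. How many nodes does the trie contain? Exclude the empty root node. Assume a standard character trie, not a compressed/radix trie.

32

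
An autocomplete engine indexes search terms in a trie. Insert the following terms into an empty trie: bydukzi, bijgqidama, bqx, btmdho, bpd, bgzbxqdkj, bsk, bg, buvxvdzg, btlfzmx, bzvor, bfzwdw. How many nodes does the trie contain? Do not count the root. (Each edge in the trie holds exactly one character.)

56

Trace insertions, counting only characters that open a new branch:
  "bydukzi" → 7 new (b, y, d, u, k, z, i)
  "bijgqidama" → prefix "b" already present; 9 new (i, j, g, q, i, d, a, m, a)
  "bqx" → prefix "b" already present; 2 new (q, x)
  "btmdho" → prefix "b" already present; 5 new (t, m, d, h, o)
  "bpd" → prefix "b" already present; 2 new (p, d)
  "bgzbxqdkj" → prefix "b" already present; 8 new (g, z, b, x, q, d, k, j)
  "bsk" → prefix "b" already present; 2 new (s, k)
  "bg" → prefix "bg" already present; 0 new (none)
  "buvxvdzg" → prefix "b" already present; 7 new (u, v, x, v, d, z, g)
  "btlfzmx" → prefix "bt" already present; 5 new (l, f, z, m, x)
  "bzvor" → prefix "b" already present; 4 new (z, v, o, r)
  "bfzwdw" → prefix "b" already present; 5 new (f, z, w, d, w)
Total nodes = 7 + 9 + 2 + 5 + 2 + 8 + 2 + 0 + 7 + 5 + 4 + 5 = 56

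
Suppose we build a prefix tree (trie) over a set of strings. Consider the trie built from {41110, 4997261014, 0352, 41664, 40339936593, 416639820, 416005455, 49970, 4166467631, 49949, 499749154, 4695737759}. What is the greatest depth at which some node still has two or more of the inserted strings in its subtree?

5

Look for the deepest trie node that still has at least two words in its subtree.
"41664" and "4166467631" agree on "41664" (5 characters) before diverging; nothing deeper is shared.
Longest shared-prefix length: 5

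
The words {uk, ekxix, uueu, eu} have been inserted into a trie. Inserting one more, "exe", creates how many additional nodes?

Walking "exe" from the root, the first 1 characters ("e") follow existing edges; "x" is the first miss.
So 3 − 1 = 2 new nodes.

2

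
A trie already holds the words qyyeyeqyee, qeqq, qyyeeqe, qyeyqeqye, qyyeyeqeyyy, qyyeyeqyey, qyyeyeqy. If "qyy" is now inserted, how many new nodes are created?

"qyy" is already a full path in the trie; only an end-marker is added.
No new nodes are needed: 0.

0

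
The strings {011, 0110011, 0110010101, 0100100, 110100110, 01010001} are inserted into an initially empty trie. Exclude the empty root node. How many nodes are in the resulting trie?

30

Insert word by word; a character creates a node only if that edge doesn't already exist:
  "011" → 3 new (0, 1, 1)
  "0110011" → prefix "011" already present; 4 new (0, 0, 1, 1)
  "0110010101" → prefix "011001" already present; 4 new (0, 1, 0, 1)
  "0100100" → prefix "01" already present; 5 new (0, 0, 1, 0, 0)
  "110100110" → 9 new (1, 1, 0, 1, 0, 0, 1, 1, 0)
  "01010001" → prefix "010" already present; 5 new (1, 0, 0, 0, 1)
Total nodes = 3 + 4 + 4 + 5 + 9 + 5 = 30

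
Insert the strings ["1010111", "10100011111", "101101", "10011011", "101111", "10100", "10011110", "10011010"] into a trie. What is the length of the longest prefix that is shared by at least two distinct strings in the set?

7

Equivalently: take the maximum, over all pairs, of their longest common prefix length.
e.g. "10011010" and "10011011" share the prefix "1001101" of length 7; no pair shares a longer one.
Longest shared-prefix length: 7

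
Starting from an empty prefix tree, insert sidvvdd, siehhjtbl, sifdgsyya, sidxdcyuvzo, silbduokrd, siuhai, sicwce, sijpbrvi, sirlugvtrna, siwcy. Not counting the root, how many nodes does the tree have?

63

Count nodes per top-level branch (shared prefixes stored once):
  's'-branch (sicwce, sidvvdd, sidxdcyuvzo, siehhjtbl, sifdgsyya, sijpbrvi, silbduokrd, sirlugvtrna, siuhai, siwcy): 63 nodes
Sum: 63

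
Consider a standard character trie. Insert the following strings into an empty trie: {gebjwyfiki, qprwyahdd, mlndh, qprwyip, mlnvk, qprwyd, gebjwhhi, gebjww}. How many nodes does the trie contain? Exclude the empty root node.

33

Trie structure (* marks end of a word):
(root)
├─ g
│  └─ e
│     └─ b
│        └─ j
│           └─ w
│              ├─ h
│              │  └─ h
│              │     └─ i *
│              ├─ w *
│              └─ y
│                 └─ f
│                    └─ i
│                       └─ k
│                          └─ i *
├─ m
│  └─ l
│     └─ n
│        ├─ d
│        │  └─ h *
│        └─ v
│           └─ k *
└─ q
   └─ p
      └─ r
         └─ w
            └─ y
               ├─ a
               │  └─ h
               │     └─ d
               │        └─ d *
               ├─ d *
               └─ i
                  └─ p *
Counting every labelled node above: 33.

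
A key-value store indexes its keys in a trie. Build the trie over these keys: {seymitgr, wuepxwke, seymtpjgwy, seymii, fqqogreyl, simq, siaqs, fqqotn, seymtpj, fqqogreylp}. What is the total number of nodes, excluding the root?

Count nodes per top-level branch (shared prefixes stored once):
  'f'-branch (fqqogreyl, fqqogreylp, fqqotn): 12 nodes
  's'-branch (seymii, seymitgr, seymtpj, seymtpjgwy, siaqs, simq): 21 nodes
  'w'-branch (wuepxwke): 8 nodes
Sum: 41

41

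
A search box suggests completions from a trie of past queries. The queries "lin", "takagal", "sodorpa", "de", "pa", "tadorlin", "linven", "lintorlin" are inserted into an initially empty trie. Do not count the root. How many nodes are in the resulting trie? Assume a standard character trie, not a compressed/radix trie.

36

Trace insertions, counting only characters that open a new branch:
  "lin" → 3 new (l, i, n)
  "takagal" → 7 new (t, a, k, a, g, a, l)
  "sodorpa" → 7 new (s, o, d, o, r, p, a)
  "de" → 2 new (d, e)
  "pa" → 2 new (p, a)
  "tadorlin" → prefix "ta" already present; 6 new (d, o, r, l, i, n)
  "linven" → prefix "lin" already present; 3 new (v, e, n)
  "lintorlin" → prefix "lin" already present; 6 new (t, o, r, l, i, n)
Total nodes = 3 + 7 + 7 + 2 + 2 + 6 + 3 + 6 = 36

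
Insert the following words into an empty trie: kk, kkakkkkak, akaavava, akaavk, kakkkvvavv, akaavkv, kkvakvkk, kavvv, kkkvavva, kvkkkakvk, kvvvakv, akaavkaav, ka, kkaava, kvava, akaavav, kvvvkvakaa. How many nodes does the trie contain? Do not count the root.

71

Trace insertions, counting only characters that open a new branch:
  "kk" → 2 new (k, k)
  "kkakkkkak" → prefix "kk" already present; 7 new (a, k, k, k, k, a, k)
  "akaavava" → 8 new (a, k, a, a, v, a, v, a)
  "akaavk" → prefix "akaav" already present; 1 new (k)
  "kakkkvvavv" → prefix "k" already present; 9 new (a, k, k, k, v, v, a, v, v)
  "akaavkv" → prefix "akaavk" already present; 1 new (v)
  "kkvakvkk" → prefix "kk" already present; 6 new (v, a, k, v, k, k)
  "kavvv" → prefix "ka" already present; 3 new (v, v, v)
  "kkkvavva" → prefix "kk" already present; 6 new (k, v, a, v, v, a)
  "kvkkkakvk" → prefix "k" already present; 8 new (v, k, k, k, a, k, v, k)
  "kvvvakv" → prefix "kv" already present; 5 new (v, v, a, k, v)
  "akaavkaav" → prefix "akaavk" already present; 3 new (a, a, v)
  "ka" → prefix "ka" already present; 0 new (none)
  "kkaava" → prefix "kka" already present; 3 new (a, v, a)
  "kvava" → prefix "kv" already present; 3 new (a, v, a)
  "akaavav" → prefix "akaavav" already present; 0 new (none)
  "kvvvkvakaa" → prefix "kvvv" already present; 6 new (k, v, a, k, a, a)
Total nodes = 2 + 7 + 8 + 1 + 9 + 1 + 6 + 3 + 6 + 8 + 5 + 3 + 0 + 3 + 3 + 0 + 6 = 71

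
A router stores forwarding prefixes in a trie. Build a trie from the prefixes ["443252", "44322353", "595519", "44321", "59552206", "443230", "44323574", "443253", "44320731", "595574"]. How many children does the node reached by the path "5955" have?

Walk "5955" from the root, arriving at one node.
Distinct next characters after "5955": 1, 2, 7.
That node has 3 child edges.

3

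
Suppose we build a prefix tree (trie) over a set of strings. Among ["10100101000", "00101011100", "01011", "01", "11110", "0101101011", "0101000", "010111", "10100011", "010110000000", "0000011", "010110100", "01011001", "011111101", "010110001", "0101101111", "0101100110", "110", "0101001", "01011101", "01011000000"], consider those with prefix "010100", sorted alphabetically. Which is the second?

DFS of the "010100" subtree visits, in order: "0101000", "0101001"
The 2nd is 0101001.

0101001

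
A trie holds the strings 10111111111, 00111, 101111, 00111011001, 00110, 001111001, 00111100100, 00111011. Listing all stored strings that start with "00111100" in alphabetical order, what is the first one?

001111001

Words with prefix "00111100", in lexicographic order: "001111001", "00111100100"
The 1st is 001111001.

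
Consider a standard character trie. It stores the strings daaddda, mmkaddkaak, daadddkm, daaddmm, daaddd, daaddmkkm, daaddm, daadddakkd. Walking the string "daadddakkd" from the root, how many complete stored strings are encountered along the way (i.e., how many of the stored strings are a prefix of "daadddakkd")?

3

Check each prefix of "daadddakkd" against the stored set — each match is an end-marker on the path.
Prefixes of the query that are stored words: "daaddd", "daaddda", "daadddakkd"
Count: 3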